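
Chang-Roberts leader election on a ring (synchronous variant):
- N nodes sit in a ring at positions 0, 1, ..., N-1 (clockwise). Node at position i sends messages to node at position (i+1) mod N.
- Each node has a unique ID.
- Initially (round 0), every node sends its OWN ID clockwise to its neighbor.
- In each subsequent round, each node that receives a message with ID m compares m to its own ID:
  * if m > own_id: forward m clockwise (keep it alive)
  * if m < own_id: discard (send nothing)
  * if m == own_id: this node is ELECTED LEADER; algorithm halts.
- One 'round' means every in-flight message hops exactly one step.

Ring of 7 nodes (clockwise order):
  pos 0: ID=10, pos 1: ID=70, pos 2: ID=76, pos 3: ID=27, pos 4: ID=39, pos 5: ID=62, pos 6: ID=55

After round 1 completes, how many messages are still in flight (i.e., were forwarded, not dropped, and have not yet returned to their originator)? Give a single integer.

Round 1: pos1(id70) recv 10: drop; pos2(id76) recv 70: drop; pos3(id27) recv 76: fwd; pos4(id39) recv 27: drop; pos5(id62) recv 39: drop; pos6(id55) recv 62: fwd; pos0(id10) recv 55: fwd
After round 1: 3 messages still in flight

Answer: 3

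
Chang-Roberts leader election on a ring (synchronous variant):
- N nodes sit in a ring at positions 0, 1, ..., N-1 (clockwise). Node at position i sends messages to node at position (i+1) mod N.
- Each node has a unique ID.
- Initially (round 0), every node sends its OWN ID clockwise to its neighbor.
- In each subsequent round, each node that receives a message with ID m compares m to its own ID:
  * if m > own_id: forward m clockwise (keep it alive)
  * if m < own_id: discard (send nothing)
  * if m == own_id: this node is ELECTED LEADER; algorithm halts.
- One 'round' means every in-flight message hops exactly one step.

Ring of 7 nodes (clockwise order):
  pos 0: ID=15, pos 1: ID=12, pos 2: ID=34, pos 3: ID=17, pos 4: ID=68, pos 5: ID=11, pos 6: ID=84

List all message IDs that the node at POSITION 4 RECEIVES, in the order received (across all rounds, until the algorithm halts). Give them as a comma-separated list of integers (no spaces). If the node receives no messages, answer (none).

Round 1: pos1(id12) recv 15: fwd; pos2(id34) recv 12: drop; pos3(id17) recv 34: fwd; pos4(id68) recv 17: drop; pos5(id11) recv 68: fwd; pos6(id84) recv 11: drop; pos0(id15) recv 84: fwd
Round 2: pos2(id34) recv 15: drop; pos4(id68) recv 34: drop; pos6(id84) recv 68: drop; pos1(id12) recv 84: fwd
Round 3: pos2(id34) recv 84: fwd
Round 4: pos3(id17) recv 84: fwd
Round 5: pos4(id68) recv 84: fwd
Round 6: pos5(id11) recv 84: fwd
Round 7: pos6(id84) recv 84: ELECTED

Answer: 17,34,84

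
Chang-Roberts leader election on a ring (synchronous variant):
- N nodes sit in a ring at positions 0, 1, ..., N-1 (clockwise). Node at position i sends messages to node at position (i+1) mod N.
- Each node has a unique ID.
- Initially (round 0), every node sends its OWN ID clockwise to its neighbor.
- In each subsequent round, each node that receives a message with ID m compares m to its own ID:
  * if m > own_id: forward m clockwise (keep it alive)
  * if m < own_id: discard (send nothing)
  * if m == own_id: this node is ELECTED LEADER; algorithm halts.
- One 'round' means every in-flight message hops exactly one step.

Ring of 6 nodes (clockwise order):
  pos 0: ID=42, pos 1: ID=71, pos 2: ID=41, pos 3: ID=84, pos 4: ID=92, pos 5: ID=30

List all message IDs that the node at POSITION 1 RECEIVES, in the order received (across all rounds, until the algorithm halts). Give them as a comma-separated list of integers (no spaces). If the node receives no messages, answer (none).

Answer: 42,92

Derivation:
Round 1: pos1(id71) recv 42: drop; pos2(id41) recv 71: fwd; pos3(id84) recv 41: drop; pos4(id92) recv 84: drop; pos5(id30) recv 92: fwd; pos0(id42) recv 30: drop
Round 2: pos3(id84) recv 71: drop; pos0(id42) recv 92: fwd
Round 3: pos1(id71) recv 92: fwd
Round 4: pos2(id41) recv 92: fwd
Round 5: pos3(id84) recv 92: fwd
Round 6: pos4(id92) recv 92: ELECTED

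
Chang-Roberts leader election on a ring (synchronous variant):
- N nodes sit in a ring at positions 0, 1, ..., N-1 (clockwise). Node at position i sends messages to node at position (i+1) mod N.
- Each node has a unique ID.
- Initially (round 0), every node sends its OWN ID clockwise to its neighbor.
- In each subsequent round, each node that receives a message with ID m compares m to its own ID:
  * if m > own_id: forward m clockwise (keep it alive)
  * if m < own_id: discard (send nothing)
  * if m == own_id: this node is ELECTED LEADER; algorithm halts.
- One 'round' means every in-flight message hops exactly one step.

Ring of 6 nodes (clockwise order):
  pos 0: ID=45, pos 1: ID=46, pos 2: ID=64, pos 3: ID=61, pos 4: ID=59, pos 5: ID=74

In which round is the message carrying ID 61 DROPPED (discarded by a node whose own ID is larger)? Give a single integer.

Round 1: pos1(id46) recv 45: drop; pos2(id64) recv 46: drop; pos3(id61) recv 64: fwd; pos4(id59) recv 61: fwd; pos5(id74) recv 59: drop; pos0(id45) recv 74: fwd
Round 2: pos4(id59) recv 64: fwd; pos5(id74) recv 61: drop; pos1(id46) recv 74: fwd
Round 3: pos5(id74) recv 64: drop; pos2(id64) recv 74: fwd
Round 4: pos3(id61) recv 74: fwd
Round 5: pos4(id59) recv 74: fwd
Round 6: pos5(id74) recv 74: ELECTED
Message ID 61 originates at pos 3; dropped at pos 5 in round 2

Answer: 2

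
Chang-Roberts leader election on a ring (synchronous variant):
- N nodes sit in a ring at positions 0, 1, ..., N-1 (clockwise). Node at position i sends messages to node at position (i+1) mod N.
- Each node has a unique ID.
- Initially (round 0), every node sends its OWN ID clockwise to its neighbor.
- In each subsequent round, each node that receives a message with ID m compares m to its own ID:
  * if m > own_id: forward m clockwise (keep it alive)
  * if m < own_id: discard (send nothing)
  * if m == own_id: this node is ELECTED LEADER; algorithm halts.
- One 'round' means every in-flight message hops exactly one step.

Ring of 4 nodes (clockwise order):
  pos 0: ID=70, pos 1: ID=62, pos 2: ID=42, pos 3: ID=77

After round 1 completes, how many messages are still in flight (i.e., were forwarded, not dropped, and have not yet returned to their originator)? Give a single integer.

Answer: 3

Derivation:
Round 1: pos1(id62) recv 70: fwd; pos2(id42) recv 62: fwd; pos3(id77) recv 42: drop; pos0(id70) recv 77: fwd
After round 1: 3 messages still in flight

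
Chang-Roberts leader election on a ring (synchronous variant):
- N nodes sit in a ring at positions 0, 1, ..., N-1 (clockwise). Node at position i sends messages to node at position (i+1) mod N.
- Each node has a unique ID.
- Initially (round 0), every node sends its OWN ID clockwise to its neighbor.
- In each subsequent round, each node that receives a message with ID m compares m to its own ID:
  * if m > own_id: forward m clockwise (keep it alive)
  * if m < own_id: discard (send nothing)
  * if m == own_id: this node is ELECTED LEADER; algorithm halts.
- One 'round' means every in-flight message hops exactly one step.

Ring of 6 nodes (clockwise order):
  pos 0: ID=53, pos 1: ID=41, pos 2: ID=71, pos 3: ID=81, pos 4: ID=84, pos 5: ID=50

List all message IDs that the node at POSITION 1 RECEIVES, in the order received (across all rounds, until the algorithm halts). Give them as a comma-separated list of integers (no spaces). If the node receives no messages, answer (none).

Round 1: pos1(id41) recv 53: fwd; pos2(id71) recv 41: drop; pos3(id81) recv 71: drop; pos4(id84) recv 81: drop; pos5(id50) recv 84: fwd; pos0(id53) recv 50: drop
Round 2: pos2(id71) recv 53: drop; pos0(id53) recv 84: fwd
Round 3: pos1(id41) recv 84: fwd
Round 4: pos2(id71) recv 84: fwd
Round 5: pos3(id81) recv 84: fwd
Round 6: pos4(id84) recv 84: ELECTED

Answer: 53,84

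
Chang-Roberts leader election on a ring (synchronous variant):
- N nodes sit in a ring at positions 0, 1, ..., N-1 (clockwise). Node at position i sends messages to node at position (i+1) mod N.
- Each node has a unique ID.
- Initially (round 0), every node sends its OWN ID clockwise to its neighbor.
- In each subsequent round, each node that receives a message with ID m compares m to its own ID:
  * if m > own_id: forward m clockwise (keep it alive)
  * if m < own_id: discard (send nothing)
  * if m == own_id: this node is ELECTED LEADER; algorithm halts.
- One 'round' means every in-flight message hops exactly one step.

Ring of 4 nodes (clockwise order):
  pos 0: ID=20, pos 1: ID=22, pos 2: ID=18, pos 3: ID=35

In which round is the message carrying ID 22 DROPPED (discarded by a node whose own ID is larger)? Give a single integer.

Round 1: pos1(id22) recv 20: drop; pos2(id18) recv 22: fwd; pos3(id35) recv 18: drop; pos0(id20) recv 35: fwd
Round 2: pos3(id35) recv 22: drop; pos1(id22) recv 35: fwd
Round 3: pos2(id18) recv 35: fwd
Round 4: pos3(id35) recv 35: ELECTED
Message ID 22 originates at pos 1; dropped at pos 3 in round 2

Answer: 2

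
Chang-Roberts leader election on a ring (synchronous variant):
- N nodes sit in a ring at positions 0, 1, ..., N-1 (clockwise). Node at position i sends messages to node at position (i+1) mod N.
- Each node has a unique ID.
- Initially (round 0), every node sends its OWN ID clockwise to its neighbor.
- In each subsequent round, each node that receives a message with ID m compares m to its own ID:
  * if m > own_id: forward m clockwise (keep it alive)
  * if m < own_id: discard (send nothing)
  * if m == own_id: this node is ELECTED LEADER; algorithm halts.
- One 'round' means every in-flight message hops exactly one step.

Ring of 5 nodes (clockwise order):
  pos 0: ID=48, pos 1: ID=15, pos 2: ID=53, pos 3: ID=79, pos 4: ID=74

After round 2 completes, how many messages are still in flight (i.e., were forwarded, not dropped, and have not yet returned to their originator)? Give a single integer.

Round 1: pos1(id15) recv 48: fwd; pos2(id53) recv 15: drop; pos3(id79) recv 53: drop; pos4(id74) recv 79: fwd; pos0(id48) recv 74: fwd
Round 2: pos2(id53) recv 48: drop; pos0(id48) recv 79: fwd; pos1(id15) recv 74: fwd
After round 2: 2 messages still in flight

Answer: 2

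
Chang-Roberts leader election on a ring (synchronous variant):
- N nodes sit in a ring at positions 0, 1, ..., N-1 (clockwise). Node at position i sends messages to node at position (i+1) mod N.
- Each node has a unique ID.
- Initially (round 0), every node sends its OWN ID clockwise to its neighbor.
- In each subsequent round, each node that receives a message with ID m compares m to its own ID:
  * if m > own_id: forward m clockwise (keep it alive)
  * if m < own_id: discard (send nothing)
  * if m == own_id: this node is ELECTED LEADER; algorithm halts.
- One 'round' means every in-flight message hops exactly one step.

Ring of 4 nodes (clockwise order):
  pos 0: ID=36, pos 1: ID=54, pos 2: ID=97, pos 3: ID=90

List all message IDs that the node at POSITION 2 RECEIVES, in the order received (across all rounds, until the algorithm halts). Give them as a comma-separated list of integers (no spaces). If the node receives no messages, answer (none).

Round 1: pos1(id54) recv 36: drop; pos2(id97) recv 54: drop; pos3(id90) recv 97: fwd; pos0(id36) recv 90: fwd
Round 2: pos0(id36) recv 97: fwd; pos1(id54) recv 90: fwd
Round 3: pos1(id54) recv 97: fwd; pos2(id97) recv 90: drop
Round 4: pos2(id97) recv 97: ELECTED

Answer: 54,90,97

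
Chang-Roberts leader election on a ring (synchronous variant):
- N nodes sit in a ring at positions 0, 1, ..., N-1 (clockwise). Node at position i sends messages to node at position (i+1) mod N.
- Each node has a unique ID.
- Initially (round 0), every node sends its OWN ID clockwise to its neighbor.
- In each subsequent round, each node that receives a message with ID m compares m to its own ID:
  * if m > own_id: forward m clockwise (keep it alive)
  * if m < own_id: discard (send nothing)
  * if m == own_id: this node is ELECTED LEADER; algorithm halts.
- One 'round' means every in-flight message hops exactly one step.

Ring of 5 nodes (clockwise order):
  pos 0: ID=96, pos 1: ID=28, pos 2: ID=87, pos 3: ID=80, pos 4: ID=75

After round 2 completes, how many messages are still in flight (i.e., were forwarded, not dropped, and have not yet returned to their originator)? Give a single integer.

Round 1: pos1(id28) recv 96: fwd; pos2(id87) recv 28: drop; pos3(id80) recv 87: fwd; pos4(id75) recv 80: fwd; pos0(id96) recv 75: drop
Round 2: pos2(id87) recv 96: fwd; pos4(id75) recv 87: fwd; pos0(id96) recv 80: drop
After round 2: 2 messages still in flight

Answer: 2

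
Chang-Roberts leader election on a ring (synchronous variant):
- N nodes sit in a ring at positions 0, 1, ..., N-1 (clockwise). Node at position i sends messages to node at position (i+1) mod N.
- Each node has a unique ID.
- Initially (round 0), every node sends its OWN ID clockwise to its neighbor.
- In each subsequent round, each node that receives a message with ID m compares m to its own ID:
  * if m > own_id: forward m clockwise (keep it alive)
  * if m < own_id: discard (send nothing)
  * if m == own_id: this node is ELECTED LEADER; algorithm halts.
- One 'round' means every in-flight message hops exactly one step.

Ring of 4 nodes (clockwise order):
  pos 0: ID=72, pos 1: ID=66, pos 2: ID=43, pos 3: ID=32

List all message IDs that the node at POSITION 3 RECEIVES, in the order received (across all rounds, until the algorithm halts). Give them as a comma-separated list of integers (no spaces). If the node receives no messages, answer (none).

Round 1: pos1(id66) recv 72: fwd; pos2(id43) recv 66: fwd; pos3(id32) recv 43: fwd; pos0(id72) recv 32: drop
Round 2: pos2(id43) recv 72: fwd; pos3(id32) recv 66: fwd; pos0(id72) recv 43: drop
Round 3: pos3(id32) recv 72: fwd; pos0(id72) recv 66: drop
Round 4: pos0(id72) recv 72: ELECTED

Answer: 43,66,72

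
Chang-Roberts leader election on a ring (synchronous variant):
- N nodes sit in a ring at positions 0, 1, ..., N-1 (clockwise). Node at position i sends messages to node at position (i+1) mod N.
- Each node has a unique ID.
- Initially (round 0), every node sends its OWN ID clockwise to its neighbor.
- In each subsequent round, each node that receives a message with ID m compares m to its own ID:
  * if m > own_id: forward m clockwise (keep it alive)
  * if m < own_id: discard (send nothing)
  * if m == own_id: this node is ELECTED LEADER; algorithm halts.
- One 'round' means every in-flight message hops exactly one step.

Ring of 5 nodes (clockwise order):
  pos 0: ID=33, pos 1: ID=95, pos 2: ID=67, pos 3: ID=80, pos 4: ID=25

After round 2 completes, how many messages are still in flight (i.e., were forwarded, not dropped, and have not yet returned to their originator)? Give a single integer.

Round 1: pos1(id95) recv 33: drop; pos2(id67) recv 95: fwd; pos3(id80) recv 67: drop; pos4(id25) recv 80: fwd; pos0(id33) recv 25: drop
Round 2: pos3(id80) recv 95: fwd; pos0(id33) recv 80: fwd
After round 2: 2 messages still in flight

Answer: 2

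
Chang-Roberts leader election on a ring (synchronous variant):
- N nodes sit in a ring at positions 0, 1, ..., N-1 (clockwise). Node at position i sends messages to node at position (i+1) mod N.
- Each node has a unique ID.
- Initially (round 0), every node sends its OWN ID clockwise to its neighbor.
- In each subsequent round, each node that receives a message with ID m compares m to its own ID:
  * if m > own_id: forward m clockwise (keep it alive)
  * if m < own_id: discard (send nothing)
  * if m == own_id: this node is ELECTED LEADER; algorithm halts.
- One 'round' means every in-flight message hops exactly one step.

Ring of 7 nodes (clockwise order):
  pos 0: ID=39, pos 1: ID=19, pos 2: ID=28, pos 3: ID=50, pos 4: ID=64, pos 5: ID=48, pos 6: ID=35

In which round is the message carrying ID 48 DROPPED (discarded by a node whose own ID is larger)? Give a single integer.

Round 1: pos1(id19) recv 39: fwd; pos2(id28) recv 19: drop; pos3(id50) recv 28: drop; pos4(id64) recv 50: drop; pos5(id48) recv 64: fwd; pos6(id35) recv 48: fwd; pos0(id39) recv 35: drop
Round 2: pos2(id28) recv 39: fwd; pos6(id35) recv 64: fwd; pos0(id39) recv 48: fwd
Round 3: pos3(id50) recv 39: drop; pos0(id39) recv 64: fwd; pos1(id19) recv 48: fwd
Round 4: pos1(id19) recv 64: fwd; pos2(id28) recv 48: fwd
Round 5: pos2(id28) recv 64: fwd; pos3(id50) recv 48: drop
Round 6: pos3(id50) recv 64: fwd
Round 7: pos4(id64) recv 64: ELECTED
Message ID 48 originates at pos 5; dropped at pos 3 in round 5

Answer: 5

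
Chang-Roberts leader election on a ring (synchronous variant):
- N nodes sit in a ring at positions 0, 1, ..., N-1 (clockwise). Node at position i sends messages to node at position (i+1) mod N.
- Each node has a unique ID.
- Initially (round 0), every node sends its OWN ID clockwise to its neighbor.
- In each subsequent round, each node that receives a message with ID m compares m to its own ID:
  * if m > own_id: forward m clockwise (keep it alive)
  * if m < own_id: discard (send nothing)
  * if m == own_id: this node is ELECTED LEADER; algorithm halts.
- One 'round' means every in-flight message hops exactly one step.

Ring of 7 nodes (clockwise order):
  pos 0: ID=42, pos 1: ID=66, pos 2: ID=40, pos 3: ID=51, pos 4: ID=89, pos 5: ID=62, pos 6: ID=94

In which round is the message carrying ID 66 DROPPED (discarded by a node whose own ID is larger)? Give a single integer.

Round 1: pos1(id66) recv 42: drop; pos2(id40) recv 66: fwd; pos3(id51) recv 40: drop; pos4(id89) recv 51: drop; pos5(id62) recv 89: fwd; pos6(id94) recv 62: drop; pos0(id42) recv 94: fwd
Round 2: pos3(id51) recv 66: fwd; pos6(id94) recv 89: drop; pos1(id66) recv 94: fwd
Round 3: pos4(id89) recv 66: drop; pos2(id40) recv 94: fwd
Round 4: pos3(id51) recv 94: fwd
Round 5: pos4(id89) recv 94: fwd
Round 6: pos5(id62) recv 94: fwd
Round 7: pos6(id94) recv 94: ELECTED
Message ID 66 originates at pos 1; dropped at pos 4 in round 3

Answer: 3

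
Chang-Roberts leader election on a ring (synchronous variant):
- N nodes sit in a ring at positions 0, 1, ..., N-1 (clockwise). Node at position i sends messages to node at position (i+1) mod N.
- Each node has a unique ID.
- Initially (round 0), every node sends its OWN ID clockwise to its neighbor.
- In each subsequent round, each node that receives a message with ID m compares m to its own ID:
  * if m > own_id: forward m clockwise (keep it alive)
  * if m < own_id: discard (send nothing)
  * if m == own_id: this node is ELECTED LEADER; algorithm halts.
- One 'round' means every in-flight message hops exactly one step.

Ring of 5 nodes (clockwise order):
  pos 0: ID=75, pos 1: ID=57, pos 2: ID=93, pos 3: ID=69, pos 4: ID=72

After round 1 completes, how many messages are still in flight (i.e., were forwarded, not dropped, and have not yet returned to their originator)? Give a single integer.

Round 1: pos1(id57) recv 75: fwd; pos2(id93) recv 57: drop; pos3(id69) recv 93: fwd; pos4(id72) recv 69: drop; pos0(id75) recv 72: drop
After round 1: 2 messages still in flight

Answer: 2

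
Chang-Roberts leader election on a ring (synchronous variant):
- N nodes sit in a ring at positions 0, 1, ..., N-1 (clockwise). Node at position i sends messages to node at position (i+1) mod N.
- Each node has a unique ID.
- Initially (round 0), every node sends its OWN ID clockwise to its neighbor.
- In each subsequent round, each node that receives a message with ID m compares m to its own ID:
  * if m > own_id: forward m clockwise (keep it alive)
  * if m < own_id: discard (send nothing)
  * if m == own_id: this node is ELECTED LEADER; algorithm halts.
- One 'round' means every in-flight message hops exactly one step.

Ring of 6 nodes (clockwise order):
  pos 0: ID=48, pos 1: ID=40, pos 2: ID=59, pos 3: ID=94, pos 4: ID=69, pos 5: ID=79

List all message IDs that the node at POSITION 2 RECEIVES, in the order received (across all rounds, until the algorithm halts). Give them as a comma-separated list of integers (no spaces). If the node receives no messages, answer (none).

Round 1: pos1(id40) recv 48: fwd; pos2(id59) recv 40: drop; pos3(id94) recv 59: drop; pos4(id69) recv 94: fwd; pos5(id79) recv 69: drop; pos0(id48) recv 79: fwd
Round 2: pos2(id59) recv 48: drop; pos5(id79) recv 94: fwd; pos1(id40) recv 79: fwd
Round 3: pos0(id48) recv 94: fwd; pos2(id59) recv 79: fwd
Round 4: pos1(id40) recv 94: fwd; pos3(id94) recv 79: drop
Round 5: pos2(id59) recv 94: fwd
Round 6: pos3(id94) recv 94: ELECTED

Answer: 40,48,79,94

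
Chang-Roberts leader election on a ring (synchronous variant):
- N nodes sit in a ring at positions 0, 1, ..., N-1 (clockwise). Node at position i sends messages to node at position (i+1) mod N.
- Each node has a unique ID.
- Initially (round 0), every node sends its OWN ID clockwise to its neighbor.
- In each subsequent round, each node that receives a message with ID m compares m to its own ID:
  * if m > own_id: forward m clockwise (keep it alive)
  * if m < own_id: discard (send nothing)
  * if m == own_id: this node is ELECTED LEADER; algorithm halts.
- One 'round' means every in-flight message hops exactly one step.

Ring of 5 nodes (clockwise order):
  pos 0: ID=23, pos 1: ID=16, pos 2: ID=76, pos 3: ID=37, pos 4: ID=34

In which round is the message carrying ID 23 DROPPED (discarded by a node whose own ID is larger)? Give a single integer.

Answer: 2

Derivation:
Round 1: pos1(id16) recv 23: fwd; pos2(id76) recv 16: drop; pos3(id37) recv 76: fwd; pos4(id34) recv 37: fwd; pos0(id23) recv 34: fwd
Round 2: pos2(id76) recv 23: drop; pos4(id34) recv 76: fwd; pos0(id23) recv 37: fwd; pos1(id16) recv 34: fwd
Round 3: pos0(id23) recv 76: fwd; pos1(id16) recv 37: fwd; pos2(id76) recv 34: drop
Round 4: pos1(id16) recv 76: fwd; pos2(id76) recv 37: drop
Round 5: pos2(id76) recv 76: ELECTED
Message ID 23 originates at pos 0; dropped at pos 2 in round 2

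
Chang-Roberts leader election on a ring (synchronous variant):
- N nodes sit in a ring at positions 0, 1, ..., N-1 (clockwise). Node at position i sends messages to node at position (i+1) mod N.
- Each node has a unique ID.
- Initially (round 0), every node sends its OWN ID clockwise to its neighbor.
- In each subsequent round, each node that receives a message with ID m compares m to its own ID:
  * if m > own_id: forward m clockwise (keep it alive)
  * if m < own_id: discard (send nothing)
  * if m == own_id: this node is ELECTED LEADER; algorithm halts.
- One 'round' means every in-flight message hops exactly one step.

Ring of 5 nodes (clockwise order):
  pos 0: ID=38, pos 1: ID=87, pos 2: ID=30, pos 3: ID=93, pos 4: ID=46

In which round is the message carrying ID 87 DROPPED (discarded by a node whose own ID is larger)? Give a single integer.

Answer: 2

Derivation:
Round 1: pos1(id87) recv 38: drop; pos2(id30) recv 87: fwd; pos3(id93) recv 30: drop; pos4(id46) recv 93: fwd; pos0(id38) recv 46: fwd
Round 2: pos3(id93) recv 87: drop; pos0(id38) recv 93: fwd; pos1(id87) recv 46: drop
Round 3: pos1(id87) recv 93: fwd
Round 4: pos2(id30) recv 93: fwd
Round 5: pos3(id93) recv 93: ELECTED
Message ID 87 originates at pos 1; dropped at pos 3 in round 2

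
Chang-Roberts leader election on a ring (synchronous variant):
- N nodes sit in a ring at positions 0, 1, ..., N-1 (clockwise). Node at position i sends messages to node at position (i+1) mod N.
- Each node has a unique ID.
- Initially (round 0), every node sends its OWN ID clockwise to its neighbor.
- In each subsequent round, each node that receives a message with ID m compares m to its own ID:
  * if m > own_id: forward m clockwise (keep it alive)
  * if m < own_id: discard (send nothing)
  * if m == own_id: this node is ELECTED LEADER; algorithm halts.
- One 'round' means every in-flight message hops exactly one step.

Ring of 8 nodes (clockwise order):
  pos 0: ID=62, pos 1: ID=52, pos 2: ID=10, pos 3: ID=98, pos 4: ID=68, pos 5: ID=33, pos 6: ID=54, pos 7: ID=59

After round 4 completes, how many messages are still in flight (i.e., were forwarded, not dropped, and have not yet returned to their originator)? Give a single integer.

Round 1: pos1(id52) recv 62: fwd; pos2(id10) recv 52: fwd; pos3(id98) recv 10: drop; pos4(id68) recv 98: fwd; pos5(id33) recv 68: fwd; pos6(id54) recv 33: drop; pos7(id59) recv 54: drop; pos0(id62) recv 59: drop
Round 2: pos2(id10) recv 62: fwd; pos3(id98) recv 52: drop; pos5(id33) recv 98: fwd; pos6(id54) recv 68: fwd
Round 3: pos3(id98) recv 62: drop; pos6(id54) recv 98: fwd; pos7(id59) recv 68: fwd
Round 4: pos7(id59) recv 98: fwd; pos0(id62) recv 68: fwd
After round 4: 2 messages still in flight

Answer: 2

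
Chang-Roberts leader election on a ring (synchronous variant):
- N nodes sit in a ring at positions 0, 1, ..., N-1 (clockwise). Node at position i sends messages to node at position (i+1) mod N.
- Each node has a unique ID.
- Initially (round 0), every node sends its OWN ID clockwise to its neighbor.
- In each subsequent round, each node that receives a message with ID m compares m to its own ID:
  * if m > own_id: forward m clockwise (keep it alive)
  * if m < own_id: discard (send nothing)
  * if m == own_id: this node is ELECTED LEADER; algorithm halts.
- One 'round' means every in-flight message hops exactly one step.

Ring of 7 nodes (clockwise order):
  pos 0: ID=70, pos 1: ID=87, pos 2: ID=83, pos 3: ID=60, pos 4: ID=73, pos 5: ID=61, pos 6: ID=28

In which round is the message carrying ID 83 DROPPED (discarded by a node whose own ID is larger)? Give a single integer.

Answer: 6

Derivation:
Round 1: pos1(id87) recv 70: drop; pos2(id83) recv 87: fwd; pos3(id60) recv 83: fwd; pos4(id73) recv 60: drop; pos5(id61) recv 73: fwd; pos6(id28) recv 61: fwd; pos0(id70) recv 28: drop
Round 2: pos3(id60) recv 87: fwd; pos4(id73) recv 83: fwd; pos6(id28) recv 73: fwd; pos0(id70) recv 61: drop
Round 3: pos4(id73) recv 87: fwd; pos5(id61) recv 83: fwd; pos0(id70) recv 73: fwd
Round 4: pos5(id61) recv 87: fwd; pos6(id28) recv 83: fwd; pos1(id87) recv 73: drop
Round 5: pos6(id28) recv 87: fwd; pos0(id70) recv 83: fwd
Round 6: pos0(id70) recv 87: fwd; pos1(id87) recv 83: drop
Round 7: pos1(id87) recv 87: ELECTED
Message ID 83 originates at pos 2; dropped at pos 1 in round 6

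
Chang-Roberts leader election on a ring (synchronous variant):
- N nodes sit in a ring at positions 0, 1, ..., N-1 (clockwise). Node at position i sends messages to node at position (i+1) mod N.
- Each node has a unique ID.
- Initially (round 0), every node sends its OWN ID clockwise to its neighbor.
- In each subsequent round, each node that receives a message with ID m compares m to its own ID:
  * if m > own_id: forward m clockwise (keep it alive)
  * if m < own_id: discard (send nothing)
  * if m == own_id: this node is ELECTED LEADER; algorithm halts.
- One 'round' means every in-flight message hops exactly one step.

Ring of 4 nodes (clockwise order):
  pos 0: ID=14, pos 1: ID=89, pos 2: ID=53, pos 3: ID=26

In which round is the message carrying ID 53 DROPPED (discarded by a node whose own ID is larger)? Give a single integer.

Answer: 3

Derivation:
Round 1: pos1(id89) recv 14: drop; pos2(id53) recv 89: fwd; pos3(id26) recv 53: fwd; pos0(id14) recv 26: fwd
Round 2: pos3(id26) recv 89: fwd; pos0(id14) recv 53: fwd; pos1(id89) recv 26: drop
Round 3: pos0(id14) recv 89: fwd; pos1(id89) recv 53: drop
Round 4: pos1(id89) recv 89: ELECTED
Message ID 53 originates at pos 2; dropped at pos 1 in round 3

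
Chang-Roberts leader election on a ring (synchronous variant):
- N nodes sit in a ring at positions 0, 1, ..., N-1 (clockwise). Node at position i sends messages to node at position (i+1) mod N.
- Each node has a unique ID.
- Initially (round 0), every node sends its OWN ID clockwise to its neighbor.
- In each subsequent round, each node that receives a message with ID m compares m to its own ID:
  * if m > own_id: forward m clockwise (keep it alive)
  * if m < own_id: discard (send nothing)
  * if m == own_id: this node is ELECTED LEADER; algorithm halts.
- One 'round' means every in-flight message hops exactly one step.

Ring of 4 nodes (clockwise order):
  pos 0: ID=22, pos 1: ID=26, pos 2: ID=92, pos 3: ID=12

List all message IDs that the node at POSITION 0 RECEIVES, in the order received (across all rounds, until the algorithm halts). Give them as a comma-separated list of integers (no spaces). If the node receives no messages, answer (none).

Answer: 12,92

Derivation:
Round 1: pos1(id26) recv 22: drop; pos2(id92) recv 26: drop; pos3(id12) recv 92: fwd; pos0(id22) recv 12: drop
Round 2: pos0(id22) recv 92: fwd
Round 3: pos1(id26) recv 92: fwd
Round 4: pos2(id92) recv 92: ELECTED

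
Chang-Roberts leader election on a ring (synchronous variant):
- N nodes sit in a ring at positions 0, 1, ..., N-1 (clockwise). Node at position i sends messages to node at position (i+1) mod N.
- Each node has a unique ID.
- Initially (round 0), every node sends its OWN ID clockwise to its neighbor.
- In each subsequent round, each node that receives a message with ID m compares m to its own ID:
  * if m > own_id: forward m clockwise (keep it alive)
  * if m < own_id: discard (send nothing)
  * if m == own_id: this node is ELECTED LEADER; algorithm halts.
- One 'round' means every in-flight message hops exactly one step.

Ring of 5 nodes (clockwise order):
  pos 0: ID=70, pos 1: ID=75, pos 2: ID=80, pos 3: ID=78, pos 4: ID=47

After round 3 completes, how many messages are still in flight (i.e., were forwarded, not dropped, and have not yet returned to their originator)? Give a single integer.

Answer: 2

Derivation:
Round 1: pos1(id75) recv 70: drop; pos2(id80) recv 75: drop; pos3(id78) recv 80: fwd; pos4(id47) recv 78: fwd; pos0(id70) recv 47: drop
Round 2: pos4(id47) recv 80: fwd; pos0(id70) recv 78: fwd
Round 3: pos0(id70) recv 80: fwd; pos1(id75) recv 78: fwd
After round 3: 2 messages still in flight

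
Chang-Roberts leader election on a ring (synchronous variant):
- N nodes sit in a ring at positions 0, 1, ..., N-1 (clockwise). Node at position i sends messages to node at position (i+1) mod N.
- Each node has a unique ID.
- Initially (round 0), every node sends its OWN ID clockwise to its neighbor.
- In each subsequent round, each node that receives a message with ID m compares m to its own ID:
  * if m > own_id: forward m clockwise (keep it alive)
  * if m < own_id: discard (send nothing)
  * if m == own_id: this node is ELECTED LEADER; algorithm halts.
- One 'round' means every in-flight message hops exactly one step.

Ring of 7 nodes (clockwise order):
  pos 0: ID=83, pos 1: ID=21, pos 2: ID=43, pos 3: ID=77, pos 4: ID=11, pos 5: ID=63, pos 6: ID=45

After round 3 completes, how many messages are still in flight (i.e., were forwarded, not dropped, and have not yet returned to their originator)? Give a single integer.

Answer: 2

Derivation:
Round 1: pos1(id21) recv 83: fwd; pos2(id43) recv 21: drop; pos3(id77) recv 43: drop; pos4(id11) recv 77: fwd; pos5(id63) recv 11: drop; pos6(id45) recv 63: fwd; pos0(id83) recv 45: drop
Round 2: pos2(id43) recv 83: fwd; pos5(id63) recv 77: fwd; pos0(id83) recv 63: drop
Round 3: pos3(id77) recv 83: fwd; pos6(id45) recv 77: fwd
After round 3: 2 messages still in flight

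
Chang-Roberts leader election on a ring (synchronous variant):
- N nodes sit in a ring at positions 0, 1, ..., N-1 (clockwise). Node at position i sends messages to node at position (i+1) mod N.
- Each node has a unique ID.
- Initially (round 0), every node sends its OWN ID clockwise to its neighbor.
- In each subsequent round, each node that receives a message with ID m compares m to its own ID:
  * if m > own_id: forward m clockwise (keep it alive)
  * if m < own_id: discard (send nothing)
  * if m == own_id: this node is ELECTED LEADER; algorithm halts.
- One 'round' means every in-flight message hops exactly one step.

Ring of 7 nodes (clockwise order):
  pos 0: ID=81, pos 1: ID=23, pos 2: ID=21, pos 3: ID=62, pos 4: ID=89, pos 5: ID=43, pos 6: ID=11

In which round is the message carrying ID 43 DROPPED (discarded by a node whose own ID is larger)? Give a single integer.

Round 1: pos1(id23) recv 81: fwd; pos2(id21) recv 23: fwd; pos3(id62) recv 21: drop; pos4(id89) recv 62: drop; pos5(id43) recv 89: fwd; pos6(id11) recv 43: fwd; pos0(id81) recv 11: drop
Round 2: pos2(id21) recv 81: fwd; pos3(id62) recv 23: drop; pos6(id11) recv 89: fwd; pos0(id81) recv 43: drop
Round 3: pos3(id62) recv 81: fwd; pos0(id81) recv 89: fwd
Round 4: pos4(id89) recv 81: drop; pos1(id23) recv 89: fwd
Round 5: pos2(id21) recv 89: fwd
Round 6: pos3(id62) recv 89: fwd
Round 7: pos4(id89) recv 89: ELECTED
Message ID 43 originates at pos 5; dropped at pos 0 in round 2

Answer: 2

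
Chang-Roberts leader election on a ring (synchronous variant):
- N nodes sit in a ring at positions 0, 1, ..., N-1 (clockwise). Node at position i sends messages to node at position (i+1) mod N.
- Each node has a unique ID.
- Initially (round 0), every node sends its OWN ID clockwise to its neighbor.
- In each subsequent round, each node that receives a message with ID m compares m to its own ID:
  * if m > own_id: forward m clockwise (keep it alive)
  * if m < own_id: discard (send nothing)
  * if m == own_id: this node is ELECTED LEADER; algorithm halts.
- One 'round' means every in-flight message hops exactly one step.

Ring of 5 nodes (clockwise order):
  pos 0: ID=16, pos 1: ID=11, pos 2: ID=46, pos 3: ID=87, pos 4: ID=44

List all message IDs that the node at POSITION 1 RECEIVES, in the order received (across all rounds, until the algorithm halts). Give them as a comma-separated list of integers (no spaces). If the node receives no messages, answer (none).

Round 1: pos1(id11) recv 16: fwd; pos2(id46) recv 11: drop; pos3(id87) recv 46: drop; pos4(id44) recv 87: fwd; pos0(id16) recv 44: fwd
Round 2: pos2(id46) recv 16: drop; pos0(id16) recv 87: fwd; pos1(id11) recv 44: fwd
Round 3: pos1(id11) recv 87: fwd; pos2(id46) recv 44: drop
Round 4: pos2(id46) recv 87: fwd
Round 5: pos3(id87) recv 87: ELECTED

Answer: 16,44,87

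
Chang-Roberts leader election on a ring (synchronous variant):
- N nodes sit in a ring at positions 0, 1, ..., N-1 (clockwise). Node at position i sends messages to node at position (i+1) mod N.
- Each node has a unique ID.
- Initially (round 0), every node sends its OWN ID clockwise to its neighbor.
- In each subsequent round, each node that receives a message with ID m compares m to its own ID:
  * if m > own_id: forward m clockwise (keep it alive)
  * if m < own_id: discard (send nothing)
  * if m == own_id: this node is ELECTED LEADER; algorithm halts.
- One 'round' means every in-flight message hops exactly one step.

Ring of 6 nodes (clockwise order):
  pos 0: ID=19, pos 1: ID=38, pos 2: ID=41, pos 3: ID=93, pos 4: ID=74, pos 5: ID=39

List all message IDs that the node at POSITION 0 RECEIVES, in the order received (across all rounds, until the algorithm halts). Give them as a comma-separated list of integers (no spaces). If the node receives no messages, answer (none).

Round 1: pos1(id38) recv 19: drop; pos2(id41) recv 38: drop; pos3(id93) recv 41: drop; pos4(id74) recv 93: fwd; pos5(id39) recv 74: fwd; pos0(id19) recv 39: fwd
Round 2: pos5(id39) recv 93: fwd; pos0(id19) recv 74: fwd; pos1(id38) recv 39: fwd
Round 3: pos0(id19) recv 93: fwd; pos1(id38) recv 74: fwd; pos2(id41) recv 39: drop
Round 4: pos1(id38) recv 93: fwd; pos2(id41) recv 74: fwd
Round 5: pos2(id41) recv 93: fwd; pos3(id93) recv 74: drop
Round 6: pos3(id93) recv 93: ELECTED

Answer: 39,74,93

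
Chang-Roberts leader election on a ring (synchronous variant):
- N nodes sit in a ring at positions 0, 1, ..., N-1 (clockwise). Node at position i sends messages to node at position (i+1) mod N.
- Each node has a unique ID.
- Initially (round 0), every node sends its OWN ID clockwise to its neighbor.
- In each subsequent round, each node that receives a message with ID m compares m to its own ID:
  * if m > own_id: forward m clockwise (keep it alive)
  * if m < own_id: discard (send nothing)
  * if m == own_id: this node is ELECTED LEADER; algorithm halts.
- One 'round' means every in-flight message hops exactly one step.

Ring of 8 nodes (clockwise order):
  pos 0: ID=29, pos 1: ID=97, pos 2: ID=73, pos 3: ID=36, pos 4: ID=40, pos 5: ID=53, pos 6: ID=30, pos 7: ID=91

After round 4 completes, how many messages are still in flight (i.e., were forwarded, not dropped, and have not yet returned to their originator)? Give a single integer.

Answer: 2

Derivation:
Round 1: pos1(id97) recv 29: drop; pos2(id73) recv 97: fwd; pos3(id36) recv 73: fwd; pos4(id40) recv 36: drop; pos5(id53) recv 40: drop; pos6(id30) recv 53: fwd; pos7(id91) recv 30: drop; pos0(id29) recv 91: fwd
Round 2: pos3(id36) recv 97: fwd; pos4(id40) recv 73: fwd; pos7(id91) recv 53: drop; pos1(id97) recv 91: drop
Round 3: pos4(id40) recv 97: fwd; pos5(id53) recv 73: fwd
Round 4: pos5(id53) recv 97: fwd; pos6(id30) recv 73: fwd
After round 4: 2 messages still in flight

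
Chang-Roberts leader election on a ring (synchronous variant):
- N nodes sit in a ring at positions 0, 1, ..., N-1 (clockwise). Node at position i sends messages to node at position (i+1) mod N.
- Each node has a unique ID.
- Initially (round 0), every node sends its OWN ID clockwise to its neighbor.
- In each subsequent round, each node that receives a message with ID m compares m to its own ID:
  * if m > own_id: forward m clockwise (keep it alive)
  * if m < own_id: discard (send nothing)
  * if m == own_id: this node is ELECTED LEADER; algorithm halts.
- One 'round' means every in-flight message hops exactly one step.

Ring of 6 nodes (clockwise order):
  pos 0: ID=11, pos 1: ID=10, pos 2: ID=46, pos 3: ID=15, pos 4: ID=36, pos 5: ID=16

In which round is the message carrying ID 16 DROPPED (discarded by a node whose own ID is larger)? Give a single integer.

Answer: 3

Derivation:
Round 1: pos1(id10) recv 11: fwd; pos2(id46) recv 10: drop; pos3(id15) recv 46: fwd; pos4(id36) recv 15: drop; pos5(id16) recv 36: fwd; pos0(id11) recv 16: fwd
Round 2: pos2(id46) recv 11: drop; pos4(id36) recv 46: fwd; pos0(id11) recv 36: fwd; pos1(id10) recv 16: fwd
Round 3: pos5(id16) recv 46: fwd; pos1(id10) recv 36: fwd; pos2(id46) recv 16: drop
Round 4: pos0(id11) recv 46: fwd; pos2(id46) recv 36: drop
Round 5: pos1(id10) recv 46: fwd
Round 6: pos2(id46) recv 46: ELECTED
Message ID 16 originates at pos 5; dropped at pos 2 in round 3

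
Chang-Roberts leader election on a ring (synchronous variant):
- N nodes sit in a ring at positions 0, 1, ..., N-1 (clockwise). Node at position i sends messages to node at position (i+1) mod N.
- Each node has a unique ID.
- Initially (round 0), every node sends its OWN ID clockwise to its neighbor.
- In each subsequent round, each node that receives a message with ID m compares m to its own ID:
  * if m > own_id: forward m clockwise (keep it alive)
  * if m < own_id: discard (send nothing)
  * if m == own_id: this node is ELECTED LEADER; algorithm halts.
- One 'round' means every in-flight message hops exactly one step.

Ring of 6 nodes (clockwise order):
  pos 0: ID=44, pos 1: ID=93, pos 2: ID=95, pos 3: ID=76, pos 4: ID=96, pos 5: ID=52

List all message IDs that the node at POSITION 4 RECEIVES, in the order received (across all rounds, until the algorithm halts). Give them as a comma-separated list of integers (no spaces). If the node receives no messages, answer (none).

Answer: 76,95,96

Derivation:
Round 1: pos1(id93) recv 44: drop; pos2(id95) recv 93: drop; pos3(id76) recv 95: fwd; pos4(id96) recv 76: drop; pos5(id52) recv 96: fwd; pos0(id44) recv 52: fwd
Round 2: pos4(id96) recv 95: drop; pos0(id44) recv 96: fwd; pos1(id93) recv 52: drop
Round 3: pos1(id93) recv 96: fwd
Round 4: pos2(id95) recv 96: fwd
Round 5: pos3(id76) recv 96: fwd
Round 6: pos4(id96) recv 96: ELECTED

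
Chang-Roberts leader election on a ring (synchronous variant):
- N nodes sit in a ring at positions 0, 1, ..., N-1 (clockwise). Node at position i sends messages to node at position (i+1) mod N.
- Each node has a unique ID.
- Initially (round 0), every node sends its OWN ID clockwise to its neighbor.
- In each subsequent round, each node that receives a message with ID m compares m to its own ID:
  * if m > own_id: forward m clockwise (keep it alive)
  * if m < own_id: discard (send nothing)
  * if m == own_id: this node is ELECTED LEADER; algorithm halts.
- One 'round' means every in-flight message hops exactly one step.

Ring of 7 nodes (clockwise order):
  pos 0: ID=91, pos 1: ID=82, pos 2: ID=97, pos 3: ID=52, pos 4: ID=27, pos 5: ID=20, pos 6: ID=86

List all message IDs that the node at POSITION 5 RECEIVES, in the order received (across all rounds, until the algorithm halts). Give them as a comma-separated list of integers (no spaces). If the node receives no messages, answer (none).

Answer: 27,52,97

Derivation:
Round 1: pos1(id82) recv 91: fwd; pos2(id97) recv 82: drop; pos3(id52) recv 97: fwd; pos4(id27) recv 52: fwd; pos5(id20) recv 27: fwd; pos6(id86) recv 20: drop; pos0(id91) recv 86: drop
Round 2: pos2(id97) recv 91: drop; pos4(id27) recv 97: fwd; pos5(id20) recv 52: fwd; pos6(id86) recv 27: drop
Round 3: pos5(id20) recv 97: fwd; pos6(id86) recv 52: drop
Round 4: pos6(id86) recv 97: fwd
Round 5: pos0(id91) recv 97: fwd
Round 6: pos1(id82) recv 97: fwd
Round 7: pos2(id97) recv 97: ELECTED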